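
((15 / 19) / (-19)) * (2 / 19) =-30 / 6859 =-0.00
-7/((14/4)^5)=-32/2401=-0.01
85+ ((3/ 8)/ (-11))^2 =658249/ 7744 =85.00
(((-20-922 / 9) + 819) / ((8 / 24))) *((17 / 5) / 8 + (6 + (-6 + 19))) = 1623671 / 40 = 40591.78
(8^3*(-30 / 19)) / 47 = -15360 / 893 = -17.20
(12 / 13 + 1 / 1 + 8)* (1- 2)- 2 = -155 / 13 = -11.92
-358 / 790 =-179 / 395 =-0.45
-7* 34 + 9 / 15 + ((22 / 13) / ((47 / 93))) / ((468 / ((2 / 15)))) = -84854728 / 357435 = -237.40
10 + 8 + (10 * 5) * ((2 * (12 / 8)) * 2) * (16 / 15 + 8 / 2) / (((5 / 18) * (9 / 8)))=4882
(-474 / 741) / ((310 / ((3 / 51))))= -79 / 650845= -0.00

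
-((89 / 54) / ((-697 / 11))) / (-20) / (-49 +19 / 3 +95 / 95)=979 / 31365000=0.00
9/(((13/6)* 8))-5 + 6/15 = -1061/260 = -4.08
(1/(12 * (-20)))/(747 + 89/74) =-37/6644040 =-0.00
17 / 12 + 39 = 485 / 12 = 40.42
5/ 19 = 0.26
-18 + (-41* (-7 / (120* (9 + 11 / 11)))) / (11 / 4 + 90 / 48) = -99613 / 5550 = -17.95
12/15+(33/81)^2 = 0.97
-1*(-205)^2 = -42025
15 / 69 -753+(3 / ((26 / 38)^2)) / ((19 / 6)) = -2918200 / 3887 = -750.76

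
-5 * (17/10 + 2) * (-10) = 185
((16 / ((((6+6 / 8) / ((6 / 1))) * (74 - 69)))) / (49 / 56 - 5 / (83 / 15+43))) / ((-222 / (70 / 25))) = -0.05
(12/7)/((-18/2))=-4/21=-0.19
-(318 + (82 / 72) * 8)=-2944 / 9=-327.11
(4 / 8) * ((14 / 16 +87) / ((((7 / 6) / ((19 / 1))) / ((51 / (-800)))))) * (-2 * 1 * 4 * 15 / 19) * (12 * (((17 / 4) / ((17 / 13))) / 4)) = 2809.02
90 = 90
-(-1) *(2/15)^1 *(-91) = -182/15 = -12.13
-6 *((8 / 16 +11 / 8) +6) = -189 / 4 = -47.25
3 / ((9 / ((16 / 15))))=16 / 45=0.36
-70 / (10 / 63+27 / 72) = -35280 / 269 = -131.15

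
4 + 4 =8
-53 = -53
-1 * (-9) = 9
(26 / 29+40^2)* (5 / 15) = 46426 / 87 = 533.63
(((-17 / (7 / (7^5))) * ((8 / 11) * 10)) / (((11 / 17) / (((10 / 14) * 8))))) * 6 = -1903238400 / 121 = -15729242.98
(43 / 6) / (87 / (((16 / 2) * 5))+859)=860 / 103341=0.01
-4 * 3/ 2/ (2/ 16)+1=-47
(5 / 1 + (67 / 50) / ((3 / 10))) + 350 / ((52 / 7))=22067 / 390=56.58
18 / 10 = 9 / 5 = 1.80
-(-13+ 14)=-1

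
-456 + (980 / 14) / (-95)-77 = -10141 / 19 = -533.74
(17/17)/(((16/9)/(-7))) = -3.94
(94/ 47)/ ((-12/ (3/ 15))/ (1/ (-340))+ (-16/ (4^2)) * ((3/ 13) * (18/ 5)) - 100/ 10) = 65/ 662648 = 0.00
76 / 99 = 0.77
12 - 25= -13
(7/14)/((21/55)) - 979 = -41063/42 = -977.69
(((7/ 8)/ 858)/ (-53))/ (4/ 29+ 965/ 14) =-1421/ 5100545736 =-0.00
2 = 2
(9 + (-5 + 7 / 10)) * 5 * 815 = 38305 / 2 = 19152.50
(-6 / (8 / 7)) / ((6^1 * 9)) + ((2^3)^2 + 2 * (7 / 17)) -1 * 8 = 69433 / 1224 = 56.73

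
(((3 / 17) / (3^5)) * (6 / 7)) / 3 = 2 / 9639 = 0.00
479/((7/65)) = 31135/7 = 4447.86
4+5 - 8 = 1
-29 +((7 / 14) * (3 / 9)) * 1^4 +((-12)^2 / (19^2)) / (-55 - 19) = -2311193 / 80142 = -28.84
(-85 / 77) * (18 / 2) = -765 / 77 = -9.94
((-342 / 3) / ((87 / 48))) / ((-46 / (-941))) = -858192 / 667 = -1286.64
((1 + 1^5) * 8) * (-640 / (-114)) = 5120 / 57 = 89.82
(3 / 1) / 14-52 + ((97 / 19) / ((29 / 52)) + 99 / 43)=-13377251 / 331702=-40.33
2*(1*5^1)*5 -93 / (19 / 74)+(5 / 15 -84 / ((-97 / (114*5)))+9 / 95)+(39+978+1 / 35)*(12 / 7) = 2608025534 / 1354605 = 1925.30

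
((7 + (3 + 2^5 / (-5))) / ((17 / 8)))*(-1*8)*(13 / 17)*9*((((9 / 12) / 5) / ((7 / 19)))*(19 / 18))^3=-1834789359 / 247817500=-7.40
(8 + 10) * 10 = 180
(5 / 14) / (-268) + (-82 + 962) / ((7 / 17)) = 8018555 / 3752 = 2137.14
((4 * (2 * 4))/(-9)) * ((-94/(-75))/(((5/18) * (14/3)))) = -3008/875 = -3.44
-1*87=-87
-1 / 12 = -0.08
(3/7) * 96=288/7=41.14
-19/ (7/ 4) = -76/ 7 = -10.86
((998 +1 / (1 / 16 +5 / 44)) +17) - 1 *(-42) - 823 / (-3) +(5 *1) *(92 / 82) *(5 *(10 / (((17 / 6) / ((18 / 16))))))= 93885499 / 64821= 1448.38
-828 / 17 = -48.71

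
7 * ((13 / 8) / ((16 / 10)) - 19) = -8057 / 64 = -125.89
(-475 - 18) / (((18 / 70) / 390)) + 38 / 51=-38133512 / 51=-747715.92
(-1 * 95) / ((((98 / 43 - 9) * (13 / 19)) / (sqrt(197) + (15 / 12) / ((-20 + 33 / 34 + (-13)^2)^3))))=289.96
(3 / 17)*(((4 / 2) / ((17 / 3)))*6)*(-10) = -1080 / 289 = -3.74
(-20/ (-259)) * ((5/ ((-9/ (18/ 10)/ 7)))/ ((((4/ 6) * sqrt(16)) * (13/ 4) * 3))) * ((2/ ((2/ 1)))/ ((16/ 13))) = -5/ 296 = -0.02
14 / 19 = 0.74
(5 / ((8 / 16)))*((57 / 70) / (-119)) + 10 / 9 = 7817 / 7497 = 1.04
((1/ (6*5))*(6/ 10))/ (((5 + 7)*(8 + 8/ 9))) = 3/ 16000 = 0.00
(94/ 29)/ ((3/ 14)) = 1316/ 87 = 15.13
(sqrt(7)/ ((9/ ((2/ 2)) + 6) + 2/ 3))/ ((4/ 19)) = 57 * sqrt(7)/ 188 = 0.80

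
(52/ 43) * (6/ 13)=24/ 43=0.56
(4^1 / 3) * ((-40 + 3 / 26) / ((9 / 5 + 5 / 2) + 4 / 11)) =-228140 / 20007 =-11.40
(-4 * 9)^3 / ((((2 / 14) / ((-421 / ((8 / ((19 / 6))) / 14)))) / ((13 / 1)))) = 9905385672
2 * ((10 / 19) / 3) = 20 / 57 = 0.35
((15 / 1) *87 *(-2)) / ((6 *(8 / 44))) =-4785 / 2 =-2392.50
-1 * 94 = -94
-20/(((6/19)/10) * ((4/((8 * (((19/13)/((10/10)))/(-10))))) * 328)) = 1805/3198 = 0.56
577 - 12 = 565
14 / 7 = 2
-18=-18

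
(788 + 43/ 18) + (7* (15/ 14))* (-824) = -97013/ 18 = -5389.61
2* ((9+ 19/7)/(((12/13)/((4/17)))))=2132/357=5.97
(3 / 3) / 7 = 1 / 7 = 0.14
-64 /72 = -8 /9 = -0.89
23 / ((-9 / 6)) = -46 / 3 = -15.33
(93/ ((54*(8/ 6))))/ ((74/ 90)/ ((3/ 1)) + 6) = 1395/ 6776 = 0.21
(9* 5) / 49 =45 / 49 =0.92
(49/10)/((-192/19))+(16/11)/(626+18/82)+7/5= 0.92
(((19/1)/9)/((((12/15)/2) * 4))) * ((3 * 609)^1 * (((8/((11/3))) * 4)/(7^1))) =3005.45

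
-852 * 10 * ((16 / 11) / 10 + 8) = -763392 / 11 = -69399.27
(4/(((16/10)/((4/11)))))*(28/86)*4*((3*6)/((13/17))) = 171360/6149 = 27.87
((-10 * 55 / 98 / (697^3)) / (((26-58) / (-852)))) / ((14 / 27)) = -1581525 / 1858285495024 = -0.00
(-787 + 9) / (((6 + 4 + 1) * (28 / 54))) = -10503 / 77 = -136.40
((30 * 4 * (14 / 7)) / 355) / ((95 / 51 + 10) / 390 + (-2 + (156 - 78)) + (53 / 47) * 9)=8974368 / 1143995239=0.01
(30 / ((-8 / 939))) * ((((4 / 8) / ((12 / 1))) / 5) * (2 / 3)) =-313 / 16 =-19.56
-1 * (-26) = 26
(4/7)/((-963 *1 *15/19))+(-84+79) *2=-1011226/101115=-10.00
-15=-15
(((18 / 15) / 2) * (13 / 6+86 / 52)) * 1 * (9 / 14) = 1341 / 910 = 1.47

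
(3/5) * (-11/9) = -11/15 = -0.73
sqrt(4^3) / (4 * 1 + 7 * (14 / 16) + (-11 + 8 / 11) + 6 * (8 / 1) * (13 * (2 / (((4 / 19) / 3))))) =704 / 1564979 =0.00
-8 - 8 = -16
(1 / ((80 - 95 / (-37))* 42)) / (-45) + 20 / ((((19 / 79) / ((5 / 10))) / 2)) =9122840297 / 109705050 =83.16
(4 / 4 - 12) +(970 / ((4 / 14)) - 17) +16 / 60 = 50509 / 15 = 3367.27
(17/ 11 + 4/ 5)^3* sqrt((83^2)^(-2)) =2146689/ 1146157375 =0.00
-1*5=-5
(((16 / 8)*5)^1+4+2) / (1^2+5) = 8 / 3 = 2.67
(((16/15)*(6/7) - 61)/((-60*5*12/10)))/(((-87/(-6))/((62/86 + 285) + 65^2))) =51.92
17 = 17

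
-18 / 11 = -1.64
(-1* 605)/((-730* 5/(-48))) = -2904/365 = -7.96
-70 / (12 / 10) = -175 / 3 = -58.33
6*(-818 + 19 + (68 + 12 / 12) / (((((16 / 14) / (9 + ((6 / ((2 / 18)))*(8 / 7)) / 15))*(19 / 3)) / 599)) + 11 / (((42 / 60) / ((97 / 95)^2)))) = 4494176241 / 10108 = 444615.77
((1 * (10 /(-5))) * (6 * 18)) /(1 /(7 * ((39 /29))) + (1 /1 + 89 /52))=-235872 /3077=-76.66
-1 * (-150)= 150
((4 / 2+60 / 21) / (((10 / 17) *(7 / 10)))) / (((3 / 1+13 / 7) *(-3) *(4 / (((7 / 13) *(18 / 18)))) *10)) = -17 / 1560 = -0.01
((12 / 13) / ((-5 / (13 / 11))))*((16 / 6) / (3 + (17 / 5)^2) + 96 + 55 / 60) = -106033 / 5005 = -21.19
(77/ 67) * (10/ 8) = 385/ 268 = 1.44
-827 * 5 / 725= -827 / 145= -5.70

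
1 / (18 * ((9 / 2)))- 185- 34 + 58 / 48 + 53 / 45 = -701789 / 3240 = -216.60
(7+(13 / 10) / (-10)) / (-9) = -229 / 300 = -0.76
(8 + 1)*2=18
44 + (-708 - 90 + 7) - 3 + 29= -721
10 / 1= 10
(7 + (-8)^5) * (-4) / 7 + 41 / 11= 18724.30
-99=-99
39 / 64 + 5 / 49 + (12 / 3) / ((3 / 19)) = 26.04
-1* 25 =-25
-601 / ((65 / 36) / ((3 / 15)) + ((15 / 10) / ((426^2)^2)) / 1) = -13195371122784 / 198211111801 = -66.57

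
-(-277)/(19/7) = 1939/19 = 102.05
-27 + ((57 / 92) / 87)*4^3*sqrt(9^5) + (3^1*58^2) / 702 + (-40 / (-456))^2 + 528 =1959951528 / 3130231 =626.14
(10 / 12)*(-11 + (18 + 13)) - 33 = -16.33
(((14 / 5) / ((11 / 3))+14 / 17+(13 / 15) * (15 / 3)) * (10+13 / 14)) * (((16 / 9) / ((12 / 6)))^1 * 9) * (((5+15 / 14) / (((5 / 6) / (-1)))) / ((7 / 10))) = -20326968 / 3773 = -5387.48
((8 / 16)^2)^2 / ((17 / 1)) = 1 / 272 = 0.00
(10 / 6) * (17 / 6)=85 / 18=4.72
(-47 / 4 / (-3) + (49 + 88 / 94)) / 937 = 30373 / 528468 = 0.06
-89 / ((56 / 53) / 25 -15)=117925 / 19819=5.95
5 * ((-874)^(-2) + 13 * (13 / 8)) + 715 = 1253711495 / 1527752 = 820.63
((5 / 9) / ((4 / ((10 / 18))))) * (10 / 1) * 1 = 125 / 162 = 0.77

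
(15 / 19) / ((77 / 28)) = 60 / 209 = 0.29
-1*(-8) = 8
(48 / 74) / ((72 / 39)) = 13 / 37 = 0.35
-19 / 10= -1.90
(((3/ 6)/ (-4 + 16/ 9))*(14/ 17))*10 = -63/ 34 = -1.85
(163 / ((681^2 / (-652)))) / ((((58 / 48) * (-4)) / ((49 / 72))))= 1301881 / 40347207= 0.03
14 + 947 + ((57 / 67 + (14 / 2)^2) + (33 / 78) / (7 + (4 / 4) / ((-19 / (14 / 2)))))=221887655 / 219492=1010.91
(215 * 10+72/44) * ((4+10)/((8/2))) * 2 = 165676/11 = 15061.45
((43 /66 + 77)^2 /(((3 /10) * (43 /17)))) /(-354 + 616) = 2232578125 /73612044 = 30.33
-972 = -972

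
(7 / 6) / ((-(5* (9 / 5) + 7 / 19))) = -133 / 1068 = -0.12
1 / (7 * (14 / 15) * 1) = 15 / 98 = 0.15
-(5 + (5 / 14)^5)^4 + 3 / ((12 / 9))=-52347905256635777953489329 / 83668255425284801560576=-625.66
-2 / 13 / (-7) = 2 / 91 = 0.02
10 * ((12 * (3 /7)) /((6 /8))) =480 /7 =68.57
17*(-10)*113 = -19210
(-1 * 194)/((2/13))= -1261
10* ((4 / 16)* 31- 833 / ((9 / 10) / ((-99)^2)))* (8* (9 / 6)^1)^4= -1881037676160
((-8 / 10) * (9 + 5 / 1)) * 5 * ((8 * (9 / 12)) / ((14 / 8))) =-192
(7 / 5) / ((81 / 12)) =28 / 135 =0.21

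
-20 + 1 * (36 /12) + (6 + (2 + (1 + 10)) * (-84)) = -1103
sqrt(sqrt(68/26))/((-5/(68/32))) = -17 * 13^(3/4) * 34^(1/4)/520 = -0.54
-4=-4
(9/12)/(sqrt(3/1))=0.43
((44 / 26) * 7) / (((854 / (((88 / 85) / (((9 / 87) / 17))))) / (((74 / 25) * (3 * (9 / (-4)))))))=-4673988 / 99125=-47.15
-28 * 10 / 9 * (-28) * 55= 47911.11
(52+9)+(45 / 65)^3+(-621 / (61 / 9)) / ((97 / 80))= -185030558 / 12999649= -14.23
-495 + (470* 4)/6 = -545/3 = -181.67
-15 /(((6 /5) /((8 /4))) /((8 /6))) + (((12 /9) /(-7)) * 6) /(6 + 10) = -1403 /42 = -33.40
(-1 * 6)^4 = 1296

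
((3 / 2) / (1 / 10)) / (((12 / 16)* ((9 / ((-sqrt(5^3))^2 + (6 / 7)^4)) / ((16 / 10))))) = 9645472 / 21609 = 446.36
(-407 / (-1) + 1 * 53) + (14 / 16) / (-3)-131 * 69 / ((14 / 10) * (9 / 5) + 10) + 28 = -1759735 / 7512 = -234.26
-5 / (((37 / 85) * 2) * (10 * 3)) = -85 / 444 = -0.19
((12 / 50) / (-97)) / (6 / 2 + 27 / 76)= -152 / 206125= -0.00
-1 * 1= -1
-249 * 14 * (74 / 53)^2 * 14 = -267250704 / 2809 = -95140.87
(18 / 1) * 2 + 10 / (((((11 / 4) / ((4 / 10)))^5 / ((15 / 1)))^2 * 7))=510643066159540332 / 14184529078671875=36.00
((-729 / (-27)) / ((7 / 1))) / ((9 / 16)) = 48 / 7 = 6.86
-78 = -78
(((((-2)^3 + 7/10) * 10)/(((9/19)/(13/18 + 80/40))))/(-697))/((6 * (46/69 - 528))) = -9709/51037128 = -0.00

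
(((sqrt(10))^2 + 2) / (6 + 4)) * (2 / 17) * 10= 24 / 17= 1.41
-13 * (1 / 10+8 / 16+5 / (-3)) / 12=52 / 45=1.16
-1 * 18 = -18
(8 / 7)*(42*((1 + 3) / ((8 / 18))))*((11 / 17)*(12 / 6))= 9504 / 17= 559.06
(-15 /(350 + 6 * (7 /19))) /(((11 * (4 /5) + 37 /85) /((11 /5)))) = -10659 /1050644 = -0.01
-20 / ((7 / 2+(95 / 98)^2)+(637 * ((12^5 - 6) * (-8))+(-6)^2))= 192080 / 12178037722401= 0.00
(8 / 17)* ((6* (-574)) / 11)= -27552 / 187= -147.34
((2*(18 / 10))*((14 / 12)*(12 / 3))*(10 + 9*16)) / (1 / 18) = 232848 / 5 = 46569.60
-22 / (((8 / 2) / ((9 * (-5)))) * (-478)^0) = 495 / 2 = 247.50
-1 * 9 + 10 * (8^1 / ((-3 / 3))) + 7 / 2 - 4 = -179 / 2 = -89.50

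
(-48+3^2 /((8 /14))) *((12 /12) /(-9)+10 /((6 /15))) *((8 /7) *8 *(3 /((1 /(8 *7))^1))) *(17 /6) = -10479616 /3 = -3493205.33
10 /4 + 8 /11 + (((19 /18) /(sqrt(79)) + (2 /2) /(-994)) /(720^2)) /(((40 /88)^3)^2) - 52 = -4319576119487171 /88565400000000 + 33659659 * sqrt(79) /11518200000000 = -48.77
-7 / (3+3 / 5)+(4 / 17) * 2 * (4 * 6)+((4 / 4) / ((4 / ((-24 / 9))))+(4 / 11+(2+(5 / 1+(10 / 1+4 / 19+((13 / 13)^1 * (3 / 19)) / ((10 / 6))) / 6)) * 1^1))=2840227 / 159885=17.76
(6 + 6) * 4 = 48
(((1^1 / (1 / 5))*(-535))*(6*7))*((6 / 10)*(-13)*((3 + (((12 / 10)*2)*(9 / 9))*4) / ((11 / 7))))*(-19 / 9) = -163172646 / 11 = -14833876.91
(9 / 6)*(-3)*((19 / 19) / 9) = -1 / 2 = -0.50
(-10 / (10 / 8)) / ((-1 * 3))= 8 / 3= 2.67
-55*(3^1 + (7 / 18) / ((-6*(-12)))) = -214225 / 1296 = -165.30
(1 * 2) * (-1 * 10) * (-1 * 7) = 140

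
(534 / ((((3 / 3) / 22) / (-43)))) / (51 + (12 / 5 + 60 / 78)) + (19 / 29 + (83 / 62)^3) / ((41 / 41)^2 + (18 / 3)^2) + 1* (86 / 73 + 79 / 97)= -59445432175098447369 / 6375810636722744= -9323.59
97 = 97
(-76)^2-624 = 5152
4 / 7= 0.57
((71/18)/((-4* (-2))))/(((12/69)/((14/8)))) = 11431/2304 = 4.96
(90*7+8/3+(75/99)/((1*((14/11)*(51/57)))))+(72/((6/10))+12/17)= 179461/238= 754.04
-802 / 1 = -802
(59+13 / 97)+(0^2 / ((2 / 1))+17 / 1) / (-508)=2912239 / 49276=59.10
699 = 699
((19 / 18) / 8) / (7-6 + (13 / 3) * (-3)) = -19 / 1728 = -0.01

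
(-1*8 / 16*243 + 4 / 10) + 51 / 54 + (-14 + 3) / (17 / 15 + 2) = -261554 / 2115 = -123.67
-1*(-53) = 53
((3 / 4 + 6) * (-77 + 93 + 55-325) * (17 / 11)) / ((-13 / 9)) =524637 / 286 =1834.40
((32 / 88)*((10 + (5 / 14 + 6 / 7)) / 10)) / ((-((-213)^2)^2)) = -157 / 792463271985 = -0.00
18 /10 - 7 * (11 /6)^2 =-3911 /180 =-21.73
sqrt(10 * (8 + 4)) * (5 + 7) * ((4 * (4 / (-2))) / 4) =-48 * sqrt(30) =-262.91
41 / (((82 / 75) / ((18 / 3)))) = 225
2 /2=1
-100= -100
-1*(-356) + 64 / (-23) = 8124 / 23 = 353.22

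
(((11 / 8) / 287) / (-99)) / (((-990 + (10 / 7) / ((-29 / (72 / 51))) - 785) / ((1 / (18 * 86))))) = 493 / 27992883817440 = 0.00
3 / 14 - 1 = -11 / 14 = -0.79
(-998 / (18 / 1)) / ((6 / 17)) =-8483 / 54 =-157.09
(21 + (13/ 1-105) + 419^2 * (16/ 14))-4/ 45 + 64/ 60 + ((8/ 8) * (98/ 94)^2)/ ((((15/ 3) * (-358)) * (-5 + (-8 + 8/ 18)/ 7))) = 19136233936381447/ 95408720190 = 200571.12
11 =11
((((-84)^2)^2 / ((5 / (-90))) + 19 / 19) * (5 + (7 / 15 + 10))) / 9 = -207911079704 / 135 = -1540082071.88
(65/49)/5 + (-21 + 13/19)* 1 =-18667/931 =-20.05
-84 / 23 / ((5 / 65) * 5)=-1092 / 115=-9.50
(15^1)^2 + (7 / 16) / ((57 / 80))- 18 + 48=255.61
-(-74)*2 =148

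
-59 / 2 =-29.50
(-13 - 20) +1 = -32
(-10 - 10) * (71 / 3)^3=-7158220 / 27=-265119.26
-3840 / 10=-384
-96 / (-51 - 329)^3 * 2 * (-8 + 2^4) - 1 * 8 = -6858976 / 857375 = -8.00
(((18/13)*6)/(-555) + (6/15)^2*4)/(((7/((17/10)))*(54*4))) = 31943/45454500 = 0.00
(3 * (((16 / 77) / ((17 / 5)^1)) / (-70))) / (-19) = 24 / 174097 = 0.00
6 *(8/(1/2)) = 96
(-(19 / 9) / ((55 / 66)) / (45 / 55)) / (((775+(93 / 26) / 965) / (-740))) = 141106160 / 47728251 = 2.96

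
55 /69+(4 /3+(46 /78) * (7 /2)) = 7525 /1794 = 4.19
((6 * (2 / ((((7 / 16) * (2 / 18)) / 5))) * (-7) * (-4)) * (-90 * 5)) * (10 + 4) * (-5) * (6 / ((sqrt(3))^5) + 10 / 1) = 241920000 * sqrt(3) + 10886400000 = 11305417731.37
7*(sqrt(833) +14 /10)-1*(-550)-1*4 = 49*sqrt(17) +2779 /5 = 757.83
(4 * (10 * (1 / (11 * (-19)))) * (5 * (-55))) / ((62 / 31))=26.32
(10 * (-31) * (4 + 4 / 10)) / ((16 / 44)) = -3751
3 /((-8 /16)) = -6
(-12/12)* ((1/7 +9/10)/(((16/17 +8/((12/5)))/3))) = -11169/15260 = -0.73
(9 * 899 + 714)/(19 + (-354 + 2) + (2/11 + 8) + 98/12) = -581130/20899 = -27.81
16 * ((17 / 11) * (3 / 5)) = 14.84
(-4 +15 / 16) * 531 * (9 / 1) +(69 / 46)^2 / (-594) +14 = -7720253 / 528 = -14621.69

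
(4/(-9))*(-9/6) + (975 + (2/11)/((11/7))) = 354209/363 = 975.78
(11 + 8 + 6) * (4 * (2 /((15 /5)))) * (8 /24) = 22.22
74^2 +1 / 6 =32857 / 6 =5476.17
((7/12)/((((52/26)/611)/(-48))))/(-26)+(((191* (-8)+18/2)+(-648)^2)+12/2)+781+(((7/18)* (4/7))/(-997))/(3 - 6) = 11292547421/26919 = 419501.00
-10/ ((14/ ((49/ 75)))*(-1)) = 7/ 15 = 0.47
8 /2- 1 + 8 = 11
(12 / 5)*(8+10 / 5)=24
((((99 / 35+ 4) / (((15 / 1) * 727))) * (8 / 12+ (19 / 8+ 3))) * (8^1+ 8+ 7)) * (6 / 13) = 159413 / 3969420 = 0.04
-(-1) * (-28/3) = -28/3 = -9.33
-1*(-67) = 67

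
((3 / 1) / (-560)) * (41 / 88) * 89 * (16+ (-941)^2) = -9693535659 / 49280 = -196703.24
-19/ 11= -1.73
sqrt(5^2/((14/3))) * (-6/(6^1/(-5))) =25 * sqrt(42)/14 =11.57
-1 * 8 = -8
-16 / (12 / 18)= -24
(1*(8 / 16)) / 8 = 1 / 16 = 0.06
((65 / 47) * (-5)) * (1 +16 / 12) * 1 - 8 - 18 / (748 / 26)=-652858 / 26367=-24.76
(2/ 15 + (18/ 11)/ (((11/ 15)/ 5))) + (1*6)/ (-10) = 19403/ 1815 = 10.69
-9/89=-0.10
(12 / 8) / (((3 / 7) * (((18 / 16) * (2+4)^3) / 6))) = 7 / 81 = 0.09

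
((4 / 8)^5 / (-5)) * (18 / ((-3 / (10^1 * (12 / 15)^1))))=3 / 10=0.30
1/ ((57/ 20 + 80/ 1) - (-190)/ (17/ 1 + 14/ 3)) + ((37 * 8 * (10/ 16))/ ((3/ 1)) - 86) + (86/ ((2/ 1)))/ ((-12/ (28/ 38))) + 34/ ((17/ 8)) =-9923477/ 905198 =-10.96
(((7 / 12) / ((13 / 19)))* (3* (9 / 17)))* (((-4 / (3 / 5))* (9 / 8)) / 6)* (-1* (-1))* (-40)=29925 / 442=67.70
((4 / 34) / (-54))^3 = -1 / 96702579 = -0.00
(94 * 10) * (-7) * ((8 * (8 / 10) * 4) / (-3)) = 168448 / 3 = 56149.33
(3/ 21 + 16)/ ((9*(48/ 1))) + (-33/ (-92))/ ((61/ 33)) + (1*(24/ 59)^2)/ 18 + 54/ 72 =14630047291/ 14768741232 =0.99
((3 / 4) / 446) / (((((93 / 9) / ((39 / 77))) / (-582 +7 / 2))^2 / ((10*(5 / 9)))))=152706384675 / 20329639792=7.51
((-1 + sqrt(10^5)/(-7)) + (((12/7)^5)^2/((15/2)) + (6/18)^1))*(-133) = -2299189543202/605304105 + 1900*sqrt(10) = 2209.92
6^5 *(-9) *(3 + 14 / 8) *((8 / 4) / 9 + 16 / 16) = -406296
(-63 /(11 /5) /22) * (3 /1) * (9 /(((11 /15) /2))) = -127575 /1331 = -95.85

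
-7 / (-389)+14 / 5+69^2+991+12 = 11216461 / 1945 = 5766.82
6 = 6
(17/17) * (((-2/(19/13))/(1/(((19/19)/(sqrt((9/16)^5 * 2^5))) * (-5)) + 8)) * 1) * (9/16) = -95846400/995025269 - 2274480 * sqrt(2)/995025269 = -0.10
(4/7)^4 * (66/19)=16896/45619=0.37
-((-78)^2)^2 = -37015056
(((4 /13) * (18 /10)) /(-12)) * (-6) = 0.28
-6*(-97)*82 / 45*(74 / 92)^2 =5444513 / 7935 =686.14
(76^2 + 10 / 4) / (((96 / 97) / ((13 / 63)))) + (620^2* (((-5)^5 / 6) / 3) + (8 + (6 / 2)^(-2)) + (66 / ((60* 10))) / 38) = -66734898.19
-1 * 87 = -87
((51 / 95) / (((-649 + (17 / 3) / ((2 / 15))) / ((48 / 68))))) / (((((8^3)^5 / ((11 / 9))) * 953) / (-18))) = 99 / 241494435945418588160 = 0.00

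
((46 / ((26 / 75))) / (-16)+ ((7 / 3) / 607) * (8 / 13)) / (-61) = 3140329 / 23104848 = 0.14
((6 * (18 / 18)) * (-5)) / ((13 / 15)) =-450 / 13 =-34.62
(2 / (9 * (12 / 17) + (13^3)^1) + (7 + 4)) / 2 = 412061 / 74914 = 5.50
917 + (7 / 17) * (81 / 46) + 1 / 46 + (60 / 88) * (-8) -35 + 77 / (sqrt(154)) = sqrt(154) / 2 + 3773234 / 4301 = 883.50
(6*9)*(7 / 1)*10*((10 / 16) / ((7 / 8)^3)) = 172800 / 49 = 3526.53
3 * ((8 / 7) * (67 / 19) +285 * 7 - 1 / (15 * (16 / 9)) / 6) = 127617681 / 21280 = 5997.07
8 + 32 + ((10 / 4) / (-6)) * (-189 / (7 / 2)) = 125 / 2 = 62.50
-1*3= -3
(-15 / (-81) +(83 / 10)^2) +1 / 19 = 3546257 / 51300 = 69.13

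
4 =4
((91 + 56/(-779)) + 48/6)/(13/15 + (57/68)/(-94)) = 7388992200/64065739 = 115.33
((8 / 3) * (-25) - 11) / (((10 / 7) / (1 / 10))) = -1631 / 300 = -5.44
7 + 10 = 17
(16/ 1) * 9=144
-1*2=-2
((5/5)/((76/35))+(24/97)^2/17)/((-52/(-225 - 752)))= 5512361987/632134256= 8.72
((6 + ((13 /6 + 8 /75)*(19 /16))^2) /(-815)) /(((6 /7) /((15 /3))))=-535762087 /5633280000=-0.10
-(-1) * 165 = 165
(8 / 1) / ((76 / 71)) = 142 / 19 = 7.47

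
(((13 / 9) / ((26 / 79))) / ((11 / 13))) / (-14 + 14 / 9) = -1027 / 2464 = -0.42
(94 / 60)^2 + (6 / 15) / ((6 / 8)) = 2.99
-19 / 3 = -6.33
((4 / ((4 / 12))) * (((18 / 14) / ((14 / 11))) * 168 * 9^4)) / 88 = 1062882 / 7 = 151840.29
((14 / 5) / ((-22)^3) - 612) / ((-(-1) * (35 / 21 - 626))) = 48874341 / 49859260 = 0.98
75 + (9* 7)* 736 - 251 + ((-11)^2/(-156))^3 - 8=175331904983/3796416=46183.53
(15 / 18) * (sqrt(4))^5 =80 / 3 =26.67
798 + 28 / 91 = 10378 / 13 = 798.31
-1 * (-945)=945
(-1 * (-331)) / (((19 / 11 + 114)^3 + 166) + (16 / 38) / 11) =8370659 / 39199933865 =0.00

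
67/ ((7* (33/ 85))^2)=9.07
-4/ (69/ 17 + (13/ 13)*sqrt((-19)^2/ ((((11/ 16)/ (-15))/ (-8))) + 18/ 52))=447304/ 1735590215 -1156*sqrt(5154068634)/ 5206770645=-0.02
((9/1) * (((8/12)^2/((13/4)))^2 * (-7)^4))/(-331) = -614656/503451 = -1.22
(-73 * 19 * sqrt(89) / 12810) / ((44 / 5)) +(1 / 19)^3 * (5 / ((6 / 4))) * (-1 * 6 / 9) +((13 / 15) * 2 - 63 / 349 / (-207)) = 4295818939 / 2477573685 - 1387 * sqrt(89) / 112728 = 1.62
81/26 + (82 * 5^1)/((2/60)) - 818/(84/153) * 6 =612165/182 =3363.54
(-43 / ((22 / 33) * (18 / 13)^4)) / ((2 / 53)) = -65090519 / 139968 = -465.04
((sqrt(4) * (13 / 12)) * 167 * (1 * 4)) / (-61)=-4342 / 183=-23.73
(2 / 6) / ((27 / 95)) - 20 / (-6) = 365 / 81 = 4.51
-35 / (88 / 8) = -35 / 11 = -3.18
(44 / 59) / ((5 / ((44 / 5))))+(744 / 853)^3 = 1809029729872 / 915459453575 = 1.98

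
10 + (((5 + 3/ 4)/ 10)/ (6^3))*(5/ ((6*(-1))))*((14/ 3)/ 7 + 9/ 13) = 4042301/ 404352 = 10.00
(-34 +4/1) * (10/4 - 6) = 105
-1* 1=-1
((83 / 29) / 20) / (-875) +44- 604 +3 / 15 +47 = -260246083 / 507500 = -512.80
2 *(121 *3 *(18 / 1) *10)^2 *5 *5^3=5336644500000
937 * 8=7496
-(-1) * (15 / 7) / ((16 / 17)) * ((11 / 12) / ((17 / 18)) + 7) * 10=20325 / 112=181.47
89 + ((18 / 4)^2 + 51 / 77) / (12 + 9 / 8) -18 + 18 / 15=198873 / 2695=73.79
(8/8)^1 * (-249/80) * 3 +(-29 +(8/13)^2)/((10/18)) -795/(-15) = -7.86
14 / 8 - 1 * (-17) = 75 / 4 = 18.75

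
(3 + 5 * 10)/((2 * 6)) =53/12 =4.42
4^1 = 4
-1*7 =-7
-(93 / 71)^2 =-8649 / 5041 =-1.72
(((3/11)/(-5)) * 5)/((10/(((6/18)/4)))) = -1/440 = -0.00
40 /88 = 0.45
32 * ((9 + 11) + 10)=960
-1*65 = -65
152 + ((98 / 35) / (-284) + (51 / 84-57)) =950237 / 9940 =95.60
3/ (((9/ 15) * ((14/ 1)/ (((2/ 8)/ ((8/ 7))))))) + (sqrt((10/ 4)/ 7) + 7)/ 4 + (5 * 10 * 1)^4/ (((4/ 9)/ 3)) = sqrt(70)/ 56 + 2700000117/ 64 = 42187501.98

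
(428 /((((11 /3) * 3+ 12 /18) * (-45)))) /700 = -107 /91875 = -0.00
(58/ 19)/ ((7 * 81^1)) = 58/ 10773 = 0.01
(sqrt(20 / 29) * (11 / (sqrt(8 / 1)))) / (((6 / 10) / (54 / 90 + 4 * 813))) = 59631 * sqrt(290) / 58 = 17508.26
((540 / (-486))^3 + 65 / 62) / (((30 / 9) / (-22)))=32153 / 15066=2.13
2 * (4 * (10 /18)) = 4.44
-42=-42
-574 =-574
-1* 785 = -785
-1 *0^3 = 0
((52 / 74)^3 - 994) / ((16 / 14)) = -176160271 / 202612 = -869.45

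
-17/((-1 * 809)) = 0.02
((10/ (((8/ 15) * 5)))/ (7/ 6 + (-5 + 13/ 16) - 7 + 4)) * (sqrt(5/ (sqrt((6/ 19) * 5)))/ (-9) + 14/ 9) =-280/ 289 + 10 * 6^(3/ 4) * 95^(1/ 4)/ 867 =-0.83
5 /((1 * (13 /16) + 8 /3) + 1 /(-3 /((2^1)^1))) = 16 /9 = 1.78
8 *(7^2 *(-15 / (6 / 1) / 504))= -35 / 18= -1.94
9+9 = 18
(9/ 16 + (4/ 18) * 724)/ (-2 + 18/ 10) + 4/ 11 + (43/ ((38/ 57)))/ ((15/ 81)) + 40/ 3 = -3526459/ 7920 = -445.26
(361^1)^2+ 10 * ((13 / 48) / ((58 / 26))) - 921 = 90063245 / 696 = 129401.21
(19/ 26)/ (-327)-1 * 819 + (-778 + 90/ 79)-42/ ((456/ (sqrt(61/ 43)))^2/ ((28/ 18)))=-1197986906237059/ 750682593648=-1595.86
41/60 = 0.68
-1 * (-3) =3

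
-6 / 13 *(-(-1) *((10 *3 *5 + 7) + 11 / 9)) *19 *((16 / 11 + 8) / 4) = -108224 / 33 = -3279.52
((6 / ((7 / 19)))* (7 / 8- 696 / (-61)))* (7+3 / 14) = 34513215 / 23912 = 1443.34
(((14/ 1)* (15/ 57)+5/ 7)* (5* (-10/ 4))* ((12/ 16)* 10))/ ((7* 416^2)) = -16875/ 49573888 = -0.00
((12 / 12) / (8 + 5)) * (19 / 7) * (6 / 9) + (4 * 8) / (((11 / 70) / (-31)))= -18956702 / 3003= -6312.59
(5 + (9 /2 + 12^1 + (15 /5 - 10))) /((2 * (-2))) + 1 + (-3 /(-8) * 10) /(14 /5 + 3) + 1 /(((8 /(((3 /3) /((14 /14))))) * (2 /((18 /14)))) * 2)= -12591 /6496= -1.94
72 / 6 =12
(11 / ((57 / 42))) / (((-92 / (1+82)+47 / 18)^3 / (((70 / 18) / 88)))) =4538845206 / 42996453275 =0.11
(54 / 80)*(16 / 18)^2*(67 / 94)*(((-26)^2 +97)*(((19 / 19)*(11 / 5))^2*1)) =1422.23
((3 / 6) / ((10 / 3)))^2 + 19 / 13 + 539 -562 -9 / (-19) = -21.04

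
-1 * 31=-31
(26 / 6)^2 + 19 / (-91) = 15208 / 819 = 18.57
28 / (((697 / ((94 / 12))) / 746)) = 490868 / 2091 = 234.75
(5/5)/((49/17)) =17/49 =0.35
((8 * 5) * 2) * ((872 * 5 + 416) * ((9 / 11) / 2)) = 1719360 / 11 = 156305.45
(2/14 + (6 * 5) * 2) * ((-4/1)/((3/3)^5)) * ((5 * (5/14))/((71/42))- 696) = 167183.59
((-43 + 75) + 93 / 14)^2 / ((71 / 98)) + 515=365811 / 142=2576.13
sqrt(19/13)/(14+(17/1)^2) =sqrt(247)/3939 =0.00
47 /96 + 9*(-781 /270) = -4087 /160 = -25.54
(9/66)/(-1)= -3/22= -0.14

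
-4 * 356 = -1424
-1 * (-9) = 9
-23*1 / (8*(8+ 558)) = -0.01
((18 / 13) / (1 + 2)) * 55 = 330 / 13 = 25.38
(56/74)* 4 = 3.03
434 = 434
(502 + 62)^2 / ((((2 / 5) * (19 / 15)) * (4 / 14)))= 41750100 / 19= 2197373.68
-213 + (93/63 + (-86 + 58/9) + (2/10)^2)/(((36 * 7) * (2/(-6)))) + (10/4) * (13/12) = -55397351/264600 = -209.36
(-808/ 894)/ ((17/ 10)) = -4040/ 7599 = -0.53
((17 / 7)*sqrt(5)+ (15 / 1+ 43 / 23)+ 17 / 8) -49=-5521 / 184+ 17*sqrt(5) / 7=-24.57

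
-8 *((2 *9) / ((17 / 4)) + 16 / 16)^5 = -44672475592 / 1419857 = -31462.66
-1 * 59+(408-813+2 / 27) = -12526 / 27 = -463.93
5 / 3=1.67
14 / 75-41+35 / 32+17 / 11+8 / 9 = -2952991 / 79200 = -37.29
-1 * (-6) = 6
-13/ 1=-13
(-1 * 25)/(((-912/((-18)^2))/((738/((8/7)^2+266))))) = 4068225/165908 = 24.52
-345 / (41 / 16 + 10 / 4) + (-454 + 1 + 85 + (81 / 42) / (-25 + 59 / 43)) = -167533171 / 384048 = -436.23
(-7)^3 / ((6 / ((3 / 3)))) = -343 / 6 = -57.17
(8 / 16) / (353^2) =1 / 249218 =0.00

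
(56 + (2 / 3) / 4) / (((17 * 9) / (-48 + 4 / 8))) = -32015 / 1836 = -17.44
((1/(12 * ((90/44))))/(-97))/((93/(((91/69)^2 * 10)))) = -0.00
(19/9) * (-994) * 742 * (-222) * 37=38368722056/3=12789574018.67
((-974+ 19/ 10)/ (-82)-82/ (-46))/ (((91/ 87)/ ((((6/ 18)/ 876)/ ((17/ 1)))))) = 7458887/ 25558543920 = 0.00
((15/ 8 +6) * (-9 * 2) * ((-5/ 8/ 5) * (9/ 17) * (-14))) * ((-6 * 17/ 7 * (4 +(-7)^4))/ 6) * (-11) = -134999865/ 16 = -8437491.56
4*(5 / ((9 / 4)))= 8.89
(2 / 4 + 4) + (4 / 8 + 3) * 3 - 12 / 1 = 3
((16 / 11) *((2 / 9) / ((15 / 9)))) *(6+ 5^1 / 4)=1.41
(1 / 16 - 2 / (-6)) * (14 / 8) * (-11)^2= 16093 / 192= 83.82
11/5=2.20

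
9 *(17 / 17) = 9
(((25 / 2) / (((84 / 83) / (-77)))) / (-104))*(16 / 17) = 8.61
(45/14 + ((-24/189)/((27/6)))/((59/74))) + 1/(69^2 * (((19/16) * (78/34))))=27790995497/8742138678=3.18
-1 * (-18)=18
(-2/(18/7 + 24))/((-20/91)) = 637/1860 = 0.34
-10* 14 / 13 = -140 / 13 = -10.77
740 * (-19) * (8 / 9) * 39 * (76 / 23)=-111130240 / 69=-1610583.19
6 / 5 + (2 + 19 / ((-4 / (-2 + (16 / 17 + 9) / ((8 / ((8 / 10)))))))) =1085 / 136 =7.98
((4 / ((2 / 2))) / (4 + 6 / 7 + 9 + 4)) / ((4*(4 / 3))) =21 / 500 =0.04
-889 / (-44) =889 / 44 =20.20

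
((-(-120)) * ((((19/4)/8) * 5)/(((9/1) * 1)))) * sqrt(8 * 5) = 475 * sqrt(10)/6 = 250.35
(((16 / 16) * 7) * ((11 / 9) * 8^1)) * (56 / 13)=34496 / 117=294.84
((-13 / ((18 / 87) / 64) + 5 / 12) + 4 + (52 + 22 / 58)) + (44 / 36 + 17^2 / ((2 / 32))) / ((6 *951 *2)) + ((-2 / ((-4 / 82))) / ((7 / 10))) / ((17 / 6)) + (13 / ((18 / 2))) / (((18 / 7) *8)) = -5590863732371 / 1417781232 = -3943.39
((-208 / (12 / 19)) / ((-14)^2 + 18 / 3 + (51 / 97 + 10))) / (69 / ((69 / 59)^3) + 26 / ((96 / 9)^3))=-131151101952 / 3652761701995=-0.04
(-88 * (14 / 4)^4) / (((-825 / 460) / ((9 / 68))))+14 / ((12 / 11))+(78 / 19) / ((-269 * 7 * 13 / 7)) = 1286825606 / 1303305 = 987.36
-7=-7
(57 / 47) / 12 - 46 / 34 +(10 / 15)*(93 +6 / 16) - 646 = -934833 / 1598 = -585.00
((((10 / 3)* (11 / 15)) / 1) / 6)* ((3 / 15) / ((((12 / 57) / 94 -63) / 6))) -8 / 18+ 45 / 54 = 1929703 / 5063130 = 0.38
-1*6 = -6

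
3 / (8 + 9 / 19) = 57 / 161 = 0.35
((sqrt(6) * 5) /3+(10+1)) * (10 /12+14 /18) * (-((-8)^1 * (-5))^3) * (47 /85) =-95955200 /153-43616000 * sqrt(6) /459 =-859918.40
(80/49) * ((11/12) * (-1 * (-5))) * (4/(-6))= -2200/441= -4.99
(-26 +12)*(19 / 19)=-14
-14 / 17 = -0.82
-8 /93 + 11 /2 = 1007 /186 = 5.41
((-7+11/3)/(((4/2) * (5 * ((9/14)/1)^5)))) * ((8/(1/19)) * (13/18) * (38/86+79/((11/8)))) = -14551570517120/754114779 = -19296.23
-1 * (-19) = 19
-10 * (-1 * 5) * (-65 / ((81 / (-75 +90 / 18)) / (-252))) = -6370000 / 9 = -707777.78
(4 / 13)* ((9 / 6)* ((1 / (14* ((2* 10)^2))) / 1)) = 3 / 36400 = 0.00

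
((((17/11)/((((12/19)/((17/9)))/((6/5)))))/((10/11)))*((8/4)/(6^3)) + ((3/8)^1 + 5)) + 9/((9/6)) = 1111141/97200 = 11.43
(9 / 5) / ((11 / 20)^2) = 720 / 121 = 5.95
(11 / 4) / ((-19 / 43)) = -473 / 76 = -6.22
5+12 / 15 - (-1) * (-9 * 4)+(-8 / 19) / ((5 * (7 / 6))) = -20131 / 665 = -30.27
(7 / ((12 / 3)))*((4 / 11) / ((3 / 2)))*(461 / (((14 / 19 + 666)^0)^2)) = 6454 / 33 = 195.58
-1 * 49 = -49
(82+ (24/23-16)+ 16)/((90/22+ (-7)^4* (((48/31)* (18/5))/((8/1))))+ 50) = 3256550/67726099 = 0.05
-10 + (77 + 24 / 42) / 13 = -367 / 91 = -4.03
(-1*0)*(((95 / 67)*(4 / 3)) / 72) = 0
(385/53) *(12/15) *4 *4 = 4928/53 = 92.98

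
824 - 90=734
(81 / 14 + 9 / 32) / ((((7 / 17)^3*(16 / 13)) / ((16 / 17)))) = 5105763 / 76832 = 66.45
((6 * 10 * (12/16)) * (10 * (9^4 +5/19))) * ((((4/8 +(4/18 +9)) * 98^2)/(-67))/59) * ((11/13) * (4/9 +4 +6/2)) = -439311404.04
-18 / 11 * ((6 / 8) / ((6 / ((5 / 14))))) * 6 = -135 / 308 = -0.44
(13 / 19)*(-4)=-52 / 19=-2.74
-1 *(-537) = 537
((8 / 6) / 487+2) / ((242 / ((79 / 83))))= 10507 / 1333893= 0.01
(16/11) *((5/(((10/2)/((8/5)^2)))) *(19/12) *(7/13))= 34048/10725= 3.17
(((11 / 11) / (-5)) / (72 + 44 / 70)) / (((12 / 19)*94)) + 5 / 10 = 1433555 / 2867376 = 0.50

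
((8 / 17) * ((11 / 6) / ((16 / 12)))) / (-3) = -11 / 51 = -0.22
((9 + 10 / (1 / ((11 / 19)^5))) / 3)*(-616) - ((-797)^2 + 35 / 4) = -18933222694751 / 29713188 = -637199.30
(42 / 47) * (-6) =-252 / 47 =-5.36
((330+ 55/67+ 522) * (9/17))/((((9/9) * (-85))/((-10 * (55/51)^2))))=345690950/5595907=61.78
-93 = -93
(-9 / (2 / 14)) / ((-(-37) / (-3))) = 189 / 37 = 5.11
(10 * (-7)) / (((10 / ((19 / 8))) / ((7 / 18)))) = -931 / 144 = -6.47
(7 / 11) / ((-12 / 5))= -35 / 132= -0.27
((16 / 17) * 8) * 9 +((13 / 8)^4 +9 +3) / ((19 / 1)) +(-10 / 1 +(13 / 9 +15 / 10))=734758313 / 11907072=61.71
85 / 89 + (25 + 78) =9252 / 89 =103.96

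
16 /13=1.23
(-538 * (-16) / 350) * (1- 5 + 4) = 0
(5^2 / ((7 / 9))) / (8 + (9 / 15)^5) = 703125 / 176701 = 3.98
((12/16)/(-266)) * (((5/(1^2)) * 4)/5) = -3/266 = -0.01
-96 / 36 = -8 / 3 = -2.67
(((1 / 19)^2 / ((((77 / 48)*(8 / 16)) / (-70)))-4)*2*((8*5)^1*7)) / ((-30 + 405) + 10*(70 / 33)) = -5659584 / 944015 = -6.00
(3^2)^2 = 81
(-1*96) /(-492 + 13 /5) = 480 /2447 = 0.20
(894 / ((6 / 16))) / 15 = 2384 / 15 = 158.93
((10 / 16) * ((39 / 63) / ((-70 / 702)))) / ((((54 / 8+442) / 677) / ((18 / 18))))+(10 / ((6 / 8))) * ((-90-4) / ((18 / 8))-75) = -7423058759 / 4749570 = -1562.89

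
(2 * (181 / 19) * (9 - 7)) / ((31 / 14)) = 10136 / 589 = 17.21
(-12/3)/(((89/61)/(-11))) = 2684/89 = 30.16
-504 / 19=-26.53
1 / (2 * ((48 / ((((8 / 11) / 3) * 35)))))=35 / 396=0.09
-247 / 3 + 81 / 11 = -2474 / 33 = -74.97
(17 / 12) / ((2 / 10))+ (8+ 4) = 19.08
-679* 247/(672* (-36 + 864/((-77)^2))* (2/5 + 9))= 142052911/191832192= 0.74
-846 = -846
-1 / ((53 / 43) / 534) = -22962 / 53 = -433.25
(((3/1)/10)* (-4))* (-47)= 282/5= 56.40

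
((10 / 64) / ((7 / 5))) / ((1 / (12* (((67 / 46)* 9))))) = 45225 / 2576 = 17.56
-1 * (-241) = 241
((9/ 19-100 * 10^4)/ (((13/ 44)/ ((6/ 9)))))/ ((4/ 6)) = -835999604/ 247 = -3384613.78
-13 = -13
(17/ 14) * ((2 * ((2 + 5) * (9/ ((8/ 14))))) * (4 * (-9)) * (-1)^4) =-9639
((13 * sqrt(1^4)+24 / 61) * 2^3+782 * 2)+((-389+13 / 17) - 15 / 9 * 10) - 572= 2159798 / 3111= 694.25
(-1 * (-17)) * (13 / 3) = 221 / 3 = 73.67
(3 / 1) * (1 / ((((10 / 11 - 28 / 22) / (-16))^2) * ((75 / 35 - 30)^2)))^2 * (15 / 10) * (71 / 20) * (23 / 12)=459239327624 / 2409834375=190.57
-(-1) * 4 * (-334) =-1336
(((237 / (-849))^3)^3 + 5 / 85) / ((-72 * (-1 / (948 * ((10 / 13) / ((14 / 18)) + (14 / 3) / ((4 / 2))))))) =417067451535637151714367670 / 162110349783154058669388369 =2.57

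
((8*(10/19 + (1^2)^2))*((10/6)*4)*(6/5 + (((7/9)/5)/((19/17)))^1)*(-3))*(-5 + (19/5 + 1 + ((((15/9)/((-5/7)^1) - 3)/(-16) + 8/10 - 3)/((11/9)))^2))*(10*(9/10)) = -1370914912/218405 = -6276.94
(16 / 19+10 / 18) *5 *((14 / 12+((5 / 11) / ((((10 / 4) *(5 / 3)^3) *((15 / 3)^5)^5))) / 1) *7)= 4798956215381622314995177 / 84087252616882324218750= 57.07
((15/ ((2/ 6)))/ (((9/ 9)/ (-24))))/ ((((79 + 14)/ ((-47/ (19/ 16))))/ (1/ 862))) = 135360/ 253859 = 0.53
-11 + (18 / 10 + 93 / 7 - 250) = -8607 / 35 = -245.91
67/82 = 0.82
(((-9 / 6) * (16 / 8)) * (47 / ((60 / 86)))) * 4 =-4042 / 5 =-808.40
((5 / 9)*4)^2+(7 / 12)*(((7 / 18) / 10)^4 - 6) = 18118096807 / 12597120000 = 1.44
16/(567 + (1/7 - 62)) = 7/221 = 0.03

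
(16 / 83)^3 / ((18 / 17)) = 34816 / 5146083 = 0.01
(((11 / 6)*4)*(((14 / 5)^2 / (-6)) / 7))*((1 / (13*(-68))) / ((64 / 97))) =7469 / 3182400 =0.00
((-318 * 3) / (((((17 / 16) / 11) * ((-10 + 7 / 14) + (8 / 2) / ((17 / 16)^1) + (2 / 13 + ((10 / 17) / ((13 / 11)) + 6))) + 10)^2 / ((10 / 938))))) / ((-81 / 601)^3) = 481838294381357056 / 11804322479242545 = 40.82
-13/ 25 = -0.52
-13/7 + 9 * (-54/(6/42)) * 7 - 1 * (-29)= -166508/7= -23786.86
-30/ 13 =-2.31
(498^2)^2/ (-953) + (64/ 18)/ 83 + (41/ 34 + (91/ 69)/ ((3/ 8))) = -35928963933862931/ 556698762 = -64539327.88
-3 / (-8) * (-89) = -267 / 8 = -33.38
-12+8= -4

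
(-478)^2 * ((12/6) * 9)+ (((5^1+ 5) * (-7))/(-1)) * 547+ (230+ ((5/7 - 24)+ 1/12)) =348701539/84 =4151208.80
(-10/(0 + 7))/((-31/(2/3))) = 0.03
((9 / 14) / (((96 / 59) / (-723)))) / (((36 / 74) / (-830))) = 218332745 / 448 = 487349.88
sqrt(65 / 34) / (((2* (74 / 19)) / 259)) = 133* sqrt(2210) / 136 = 45.97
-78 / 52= -3 / 2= -1.50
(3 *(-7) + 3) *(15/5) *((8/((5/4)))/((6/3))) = -864/5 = -172.80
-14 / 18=-7 / 9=-0.78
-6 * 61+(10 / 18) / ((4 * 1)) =-13171 / 36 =-365.86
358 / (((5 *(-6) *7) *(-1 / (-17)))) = -3043 / 105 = -28.98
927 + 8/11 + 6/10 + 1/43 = 2195549/2365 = 928.35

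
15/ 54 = 5/ 18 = 0.28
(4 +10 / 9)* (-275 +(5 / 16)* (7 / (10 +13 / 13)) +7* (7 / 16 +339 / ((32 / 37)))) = 6671219 / 528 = 12634.88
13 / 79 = 0.16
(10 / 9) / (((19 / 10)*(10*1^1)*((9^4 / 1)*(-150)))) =-0.00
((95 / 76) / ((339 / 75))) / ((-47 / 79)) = -0.46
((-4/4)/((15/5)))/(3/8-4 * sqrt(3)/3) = 24/997+256 * sqrt(3)/2991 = 0.17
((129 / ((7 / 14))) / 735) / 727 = 86 / 178115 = 0.00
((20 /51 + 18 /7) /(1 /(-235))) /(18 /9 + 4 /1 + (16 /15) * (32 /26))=-351325 /3689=-95.24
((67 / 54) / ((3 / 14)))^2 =219961 / 6561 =33.53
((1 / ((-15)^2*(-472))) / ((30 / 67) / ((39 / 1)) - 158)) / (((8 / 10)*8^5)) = 871 / 383096444682240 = 0.00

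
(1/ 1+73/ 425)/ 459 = 166/ 65025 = 0.00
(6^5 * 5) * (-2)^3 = -311040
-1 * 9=-9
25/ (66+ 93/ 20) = 500/ 1413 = 0.35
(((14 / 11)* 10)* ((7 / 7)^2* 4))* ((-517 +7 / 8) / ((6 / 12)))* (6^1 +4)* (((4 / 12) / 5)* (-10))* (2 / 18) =38926.60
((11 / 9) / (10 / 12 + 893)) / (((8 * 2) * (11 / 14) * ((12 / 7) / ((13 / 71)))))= 637 / 54831312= 0.00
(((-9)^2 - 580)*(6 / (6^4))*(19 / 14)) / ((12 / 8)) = -9481 / 4536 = -2.09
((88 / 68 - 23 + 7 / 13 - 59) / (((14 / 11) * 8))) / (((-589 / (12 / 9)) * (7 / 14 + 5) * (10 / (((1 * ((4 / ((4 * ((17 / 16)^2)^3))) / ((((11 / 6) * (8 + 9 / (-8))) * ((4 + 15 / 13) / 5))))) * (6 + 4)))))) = 339705069568 / 1959376601364479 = 0.00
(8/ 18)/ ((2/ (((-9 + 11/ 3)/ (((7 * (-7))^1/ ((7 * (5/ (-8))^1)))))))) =-20/ 189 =-0.11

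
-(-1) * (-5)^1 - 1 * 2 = -7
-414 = -414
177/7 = 25.29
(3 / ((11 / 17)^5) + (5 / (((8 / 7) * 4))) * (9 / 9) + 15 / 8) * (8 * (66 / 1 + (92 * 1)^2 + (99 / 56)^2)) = 4056961649792077 / 2020223744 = 2008174.42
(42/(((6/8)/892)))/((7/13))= 92768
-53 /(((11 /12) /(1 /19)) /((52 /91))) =-2544 /1463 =-1.74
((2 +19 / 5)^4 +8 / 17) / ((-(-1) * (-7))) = -12028777 / 74375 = -161.73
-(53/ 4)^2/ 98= -2809/ 1568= -1.79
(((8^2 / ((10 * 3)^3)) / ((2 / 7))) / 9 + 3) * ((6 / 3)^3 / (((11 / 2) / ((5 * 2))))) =2916896 / 66825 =43.65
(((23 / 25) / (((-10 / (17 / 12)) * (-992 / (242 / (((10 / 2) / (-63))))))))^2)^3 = 961808331326683615269280715690364681 / 232653764952064000000000000000000000000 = 0.00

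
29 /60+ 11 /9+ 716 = 129187 /180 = 717.71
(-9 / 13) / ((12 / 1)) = -3 / 52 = -0.06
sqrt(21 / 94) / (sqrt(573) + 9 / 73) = -219 * sqrt(1974) / 95674328 + 5329 * sqrt(125678) / 95674328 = 0.02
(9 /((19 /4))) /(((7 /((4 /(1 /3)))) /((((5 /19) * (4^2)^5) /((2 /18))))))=20384317440 /2527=8066607.61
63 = 63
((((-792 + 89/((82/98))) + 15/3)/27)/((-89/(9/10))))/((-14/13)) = -60463/255430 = -0.24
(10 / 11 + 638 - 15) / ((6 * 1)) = 6863 / 66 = 103.98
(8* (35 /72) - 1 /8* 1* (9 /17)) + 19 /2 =16307 /1224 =13.32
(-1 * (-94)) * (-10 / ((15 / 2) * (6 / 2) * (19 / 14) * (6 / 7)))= -18424 / 513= -35.91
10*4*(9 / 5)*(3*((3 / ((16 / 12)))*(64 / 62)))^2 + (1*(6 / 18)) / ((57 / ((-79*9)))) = 63749489 / 18259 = 3491.40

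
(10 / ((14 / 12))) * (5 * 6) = 257.14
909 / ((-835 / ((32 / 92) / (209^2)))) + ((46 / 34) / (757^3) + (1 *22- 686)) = -4107821168947130647437 / 6186477583341219505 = -664.00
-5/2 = -2.50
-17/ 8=-2.12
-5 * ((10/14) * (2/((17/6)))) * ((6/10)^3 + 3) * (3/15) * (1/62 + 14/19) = -2139444/1752275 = -1.22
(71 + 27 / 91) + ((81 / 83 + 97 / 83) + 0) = 554702 / 7553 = 73.44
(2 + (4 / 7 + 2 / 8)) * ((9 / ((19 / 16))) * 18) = 51192 / 133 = 384.90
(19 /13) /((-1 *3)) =-19 /39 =-0.49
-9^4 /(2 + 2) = -6561 /4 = -1640.25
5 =5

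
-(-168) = 168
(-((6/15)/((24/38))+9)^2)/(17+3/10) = -83521/15570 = -5.36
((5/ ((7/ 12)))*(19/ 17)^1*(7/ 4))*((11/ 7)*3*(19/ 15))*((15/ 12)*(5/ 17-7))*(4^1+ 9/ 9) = -4195.76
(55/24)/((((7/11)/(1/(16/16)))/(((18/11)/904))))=165/25312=0.01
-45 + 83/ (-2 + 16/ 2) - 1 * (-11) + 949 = 5573/ 6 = 928.83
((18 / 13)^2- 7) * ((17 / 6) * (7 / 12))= -102221 / 12168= -8.40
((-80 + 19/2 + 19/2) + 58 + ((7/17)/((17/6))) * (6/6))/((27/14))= -3850/2601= -1.48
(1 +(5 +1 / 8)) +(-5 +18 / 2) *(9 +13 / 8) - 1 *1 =381 / 8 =47.62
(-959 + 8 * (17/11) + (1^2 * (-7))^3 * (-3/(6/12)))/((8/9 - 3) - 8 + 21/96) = -112.35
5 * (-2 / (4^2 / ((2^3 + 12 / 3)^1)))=-15 / 2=-7.50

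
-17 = -17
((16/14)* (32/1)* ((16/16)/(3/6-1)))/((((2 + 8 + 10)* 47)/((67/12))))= -2144/4935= -0.43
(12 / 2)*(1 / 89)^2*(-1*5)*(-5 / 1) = 150 / 7921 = 0.02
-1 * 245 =-245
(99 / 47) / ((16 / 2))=99 / 376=0.26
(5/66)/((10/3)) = 1/44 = 0.02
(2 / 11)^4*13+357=5227045 / 14641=357.01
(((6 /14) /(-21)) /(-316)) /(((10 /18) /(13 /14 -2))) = -0.00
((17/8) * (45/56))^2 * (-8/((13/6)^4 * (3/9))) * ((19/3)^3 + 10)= -838.44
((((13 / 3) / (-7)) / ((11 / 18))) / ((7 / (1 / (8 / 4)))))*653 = -25467 / 539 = -47.25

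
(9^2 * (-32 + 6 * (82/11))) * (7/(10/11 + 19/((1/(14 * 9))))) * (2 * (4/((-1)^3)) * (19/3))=-502740/3293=-152.67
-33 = -33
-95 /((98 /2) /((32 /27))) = -2.30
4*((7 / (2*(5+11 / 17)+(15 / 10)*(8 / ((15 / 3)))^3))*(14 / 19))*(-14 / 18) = -728875 / 792072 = -0.92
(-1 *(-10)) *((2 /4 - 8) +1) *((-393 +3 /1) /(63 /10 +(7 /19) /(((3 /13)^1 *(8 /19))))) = 3042000 /1211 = 2511.97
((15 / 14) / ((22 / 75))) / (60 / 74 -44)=-41625 / 492184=-0.08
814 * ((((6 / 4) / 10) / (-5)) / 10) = -1221 / 500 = -2.44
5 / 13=0.38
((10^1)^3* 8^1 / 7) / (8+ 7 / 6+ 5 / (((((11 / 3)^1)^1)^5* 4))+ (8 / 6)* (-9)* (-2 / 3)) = 15460896000 / 232261057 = 66.57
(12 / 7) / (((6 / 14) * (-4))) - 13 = -14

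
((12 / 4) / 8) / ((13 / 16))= 0.46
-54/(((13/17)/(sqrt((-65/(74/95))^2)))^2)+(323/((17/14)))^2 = -1566821947/2738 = -572250.53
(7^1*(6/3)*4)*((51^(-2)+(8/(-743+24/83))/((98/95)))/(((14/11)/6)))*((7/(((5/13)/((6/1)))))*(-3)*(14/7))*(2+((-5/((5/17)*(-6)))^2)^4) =15771597277851021893/2181888281160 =7228416.51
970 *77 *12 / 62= 448140 / 31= 14456.13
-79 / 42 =-1.88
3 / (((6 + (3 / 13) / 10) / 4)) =520 / 261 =1.99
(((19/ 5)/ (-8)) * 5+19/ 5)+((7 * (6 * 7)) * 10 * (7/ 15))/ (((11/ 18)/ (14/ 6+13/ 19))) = 56648073/ 8360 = 6776.09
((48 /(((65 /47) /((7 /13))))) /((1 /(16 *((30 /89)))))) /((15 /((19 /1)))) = 9601536 /75205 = 127.67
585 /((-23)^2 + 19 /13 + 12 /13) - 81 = -551943 /6908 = -79.90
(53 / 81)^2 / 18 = 0.02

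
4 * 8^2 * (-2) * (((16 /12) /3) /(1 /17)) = -34816 /9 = -3868.44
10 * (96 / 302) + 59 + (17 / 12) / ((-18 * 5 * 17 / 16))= 62.16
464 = 464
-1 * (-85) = 85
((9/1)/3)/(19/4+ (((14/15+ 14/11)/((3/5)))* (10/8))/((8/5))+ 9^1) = 2376/13165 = 0.18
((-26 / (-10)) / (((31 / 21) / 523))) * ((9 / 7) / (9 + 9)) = 20397 / 310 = 65.80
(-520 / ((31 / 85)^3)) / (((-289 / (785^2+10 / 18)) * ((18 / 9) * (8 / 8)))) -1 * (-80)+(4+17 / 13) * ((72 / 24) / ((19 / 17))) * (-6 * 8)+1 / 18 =168180636048689 / 14716754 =11427834.97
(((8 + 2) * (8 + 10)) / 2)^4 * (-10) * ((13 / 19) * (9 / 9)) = -8529300000 / 19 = -448910526.32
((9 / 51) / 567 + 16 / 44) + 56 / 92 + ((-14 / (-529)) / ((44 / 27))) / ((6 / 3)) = 73347149 / 74785788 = 0.98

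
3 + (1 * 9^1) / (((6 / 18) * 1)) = 30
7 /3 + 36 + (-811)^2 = 1973278 /3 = 657759.33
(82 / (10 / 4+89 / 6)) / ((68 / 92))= 6.40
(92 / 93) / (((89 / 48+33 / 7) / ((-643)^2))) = 4260178496 / 68417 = 62267.84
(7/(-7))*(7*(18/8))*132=-2079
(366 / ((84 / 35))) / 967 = 305 / 1934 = 0.16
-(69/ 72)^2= -529/ 576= -0.92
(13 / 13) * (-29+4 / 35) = -1011 / 35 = -28.89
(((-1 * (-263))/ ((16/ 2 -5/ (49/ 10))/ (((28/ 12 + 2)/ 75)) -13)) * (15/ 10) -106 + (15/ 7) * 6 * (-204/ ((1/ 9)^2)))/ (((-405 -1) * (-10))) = -40868393345/ 780629192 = -52.35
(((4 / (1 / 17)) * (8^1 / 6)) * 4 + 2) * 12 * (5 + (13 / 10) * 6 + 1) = 301944 / 5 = 60388.80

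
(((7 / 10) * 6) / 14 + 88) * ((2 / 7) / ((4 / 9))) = 7947 / 140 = 56.76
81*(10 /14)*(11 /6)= 1485 /14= 106.07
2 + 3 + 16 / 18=53 / 9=5.89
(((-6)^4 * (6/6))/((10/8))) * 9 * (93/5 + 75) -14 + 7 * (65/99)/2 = 4323273659/4950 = 873388.62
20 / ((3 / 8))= 160 / 3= 53.33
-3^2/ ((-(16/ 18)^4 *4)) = 59049/ 16384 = 3.60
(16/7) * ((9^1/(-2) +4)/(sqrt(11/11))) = -8/7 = -1.14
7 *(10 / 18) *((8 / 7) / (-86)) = -20 / 387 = -0.05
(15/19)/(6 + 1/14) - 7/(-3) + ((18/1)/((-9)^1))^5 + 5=-24.54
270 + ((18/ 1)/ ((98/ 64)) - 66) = 10572/ 49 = 215.76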